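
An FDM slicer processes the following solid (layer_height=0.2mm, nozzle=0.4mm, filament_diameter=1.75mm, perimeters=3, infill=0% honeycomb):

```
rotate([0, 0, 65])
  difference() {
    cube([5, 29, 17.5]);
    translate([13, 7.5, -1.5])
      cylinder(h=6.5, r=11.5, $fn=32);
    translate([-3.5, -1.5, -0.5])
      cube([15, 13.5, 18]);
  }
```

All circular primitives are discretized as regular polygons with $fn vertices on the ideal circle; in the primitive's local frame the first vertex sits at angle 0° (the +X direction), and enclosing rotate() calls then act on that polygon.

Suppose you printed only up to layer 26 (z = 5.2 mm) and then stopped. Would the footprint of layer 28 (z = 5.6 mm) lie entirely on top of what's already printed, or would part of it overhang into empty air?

Compare the two slices. At z = 5.2: the cube (footprint 5×29) is included at this height (area 145.00 mm²); the cylinder at (13, 7.5) does not reach this height (z outside [-1.5, 5]); the cube at (-3.5, -1.5) (footprint 15×13.5) is included at this height (area 202.50 mm²); Taking the first minus the rest: starting from the 5×29 cube (145.00 mm²), the 15×13.5 cube at (-3.5, -1.5) partially overlaps it — only the 60.00 mm² overlap (of its 202.50 mm²) is removed, clipping the outline — area = 85.00 mm²; (rotated 65° about Z; rotation is an isometry so areas/perimeters/island counts are preserved). At z = 5.6: the 5×29 cube contributes its full rectangle (area 145.00 mm²); the cylinder at (13, 7.5) does not reach this height (z outside [-1.5, 5]); the cube at (-3.5, -1.5) (footprint 15×13.5) is included at this height (area 202.50 mm²); Taking the first minus the rest: starting from the 5×29 cube (145.00 mm²), the 15×13.5 cube at (-3.5, -1.5) partially overlaps it — only the 60.00 mm² overlap (of its 202.50 mm²) is removed, clipping the outline — area = 85.00 mm²; (rotated 65° about Z; rotation is an isometry so areas/perimeters/island counts are preserved). Checking containment: the cross-section at z = 5.6 is a subset of the cross-section at z = 5.2.

entirely on top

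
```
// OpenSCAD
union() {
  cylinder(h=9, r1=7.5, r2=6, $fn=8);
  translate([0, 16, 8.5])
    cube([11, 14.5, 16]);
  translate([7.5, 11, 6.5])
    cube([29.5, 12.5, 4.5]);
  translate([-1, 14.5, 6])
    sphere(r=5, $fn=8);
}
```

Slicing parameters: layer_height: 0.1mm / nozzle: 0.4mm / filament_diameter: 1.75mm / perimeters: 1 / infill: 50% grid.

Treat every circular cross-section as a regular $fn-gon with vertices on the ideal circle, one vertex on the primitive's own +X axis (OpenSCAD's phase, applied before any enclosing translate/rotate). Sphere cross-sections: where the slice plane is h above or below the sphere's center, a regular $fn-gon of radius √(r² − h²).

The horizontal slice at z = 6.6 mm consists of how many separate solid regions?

At z = 6.6 mm: the cone contributes a regular 8-gon of circumradius 6.400 (interpolated between r1=7.5 and r2=6 at t=0.733); the cube at (0, 16) does not reach this height (z outside [8.5, 24.5]); the 29.5×12.5 cube at (7.5, 11) contributes its full rectangle; the r=5 sphere at (-1, 14.5) slices to a regular 8-gon of circumradius 4.964 (√(r²−h²) with h=0.6 from center); Combining (union): the 3 present regions are separate (no shared area or edge), so areas and boundary lengths simply add and each stays a separate island — 3 connected regions. The result has 3 disconnected regions.

3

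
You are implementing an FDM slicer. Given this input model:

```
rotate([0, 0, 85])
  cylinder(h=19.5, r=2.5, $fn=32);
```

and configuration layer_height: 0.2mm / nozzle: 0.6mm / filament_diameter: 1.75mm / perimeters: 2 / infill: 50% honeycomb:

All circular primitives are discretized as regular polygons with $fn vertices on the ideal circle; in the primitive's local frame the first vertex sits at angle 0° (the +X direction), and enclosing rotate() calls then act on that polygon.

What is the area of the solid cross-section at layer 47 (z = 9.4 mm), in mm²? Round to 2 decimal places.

19.51 mm²

At z = 9.4 mm: the r=2.5 cylinder gives a regular 32-gon of circumradius 2.5 (constant along its height) (area = (32/2)·2.500²·sin(360°/32) = 19.51 mm²); (whole slice rotated 85° about Z — lengths, areas and connectivity unchanged). Overall, the cross-section is a single solid region. Net area = 19.51 mm².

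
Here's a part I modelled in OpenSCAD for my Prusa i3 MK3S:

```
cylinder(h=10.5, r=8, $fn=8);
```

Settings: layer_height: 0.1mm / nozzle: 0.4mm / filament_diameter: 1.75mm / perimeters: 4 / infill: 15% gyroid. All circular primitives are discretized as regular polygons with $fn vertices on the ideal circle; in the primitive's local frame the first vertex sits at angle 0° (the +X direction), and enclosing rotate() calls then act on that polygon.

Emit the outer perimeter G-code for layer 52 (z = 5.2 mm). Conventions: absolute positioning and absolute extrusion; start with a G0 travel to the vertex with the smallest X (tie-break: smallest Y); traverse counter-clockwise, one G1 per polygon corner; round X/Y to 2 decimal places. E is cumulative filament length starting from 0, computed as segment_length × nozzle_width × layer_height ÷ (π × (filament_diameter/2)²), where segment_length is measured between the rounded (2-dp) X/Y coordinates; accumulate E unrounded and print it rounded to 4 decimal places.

G0 X-8.00 Y0.00 Z5.20
G1 X-5.66 Y-5.66 E0.1019
G1 X0.00 Y-8.00 E0.2037
G1 X5.66 Y-5.66 E0.3056
G1 X8.00 Y0.00 E0.4074
G1 X5.66 Y5.66 E0.5093
G1 X0.00 Y8.00 E0.6111
G1 X-5.66 Y5.66 E0.7130
G1 X-8.00 Y0.00 E0.8148

At z = 5.2 mm: the r=8 cylinder gives a regular 8-gon of circumradius 8 (constant along its height). The outline is a single polygon with 8 vertices. Extrusion per mm of travel: 0.4 × 0.1 / (π × 0.875²) = 0.016630. Accumulating E over each segment gives final E = 0.8148.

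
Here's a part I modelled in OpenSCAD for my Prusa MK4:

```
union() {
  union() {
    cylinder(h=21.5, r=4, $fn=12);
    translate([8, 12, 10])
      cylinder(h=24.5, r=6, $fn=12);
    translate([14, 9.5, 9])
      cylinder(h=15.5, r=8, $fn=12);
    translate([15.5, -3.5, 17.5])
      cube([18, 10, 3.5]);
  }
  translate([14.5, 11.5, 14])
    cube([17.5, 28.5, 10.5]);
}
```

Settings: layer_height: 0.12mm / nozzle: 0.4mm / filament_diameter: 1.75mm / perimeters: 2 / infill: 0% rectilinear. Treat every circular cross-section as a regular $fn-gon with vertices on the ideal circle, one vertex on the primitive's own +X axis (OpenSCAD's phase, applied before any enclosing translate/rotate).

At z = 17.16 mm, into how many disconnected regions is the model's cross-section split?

2

At z = 17.16 mm: the r=4 cylinder contributes a regular 12-gon of circumradius 4; the cylinder at (8, 12): section is a regular 12-gon, circumradius r=6; the r=8 cylinder at (14, 9.5) contributes a regular 12-gon of circumradius 8; the cube at (15.5, -3.5) is absent (z outside [17.5, 21]); Combining (union): the regions partially overlap (shared area 60.01 mm²), so overlapping operands fuse into one piece — 2 connected regions; the cube at (14.5, 11.5) (footprint 17.5×28.5) is included at this height; Combining (union): the regions partially overlap (shared area 29.57 mm²), so overlapping operands fuse into one piece — 2 connected regions. The result has 2 disconnected regions.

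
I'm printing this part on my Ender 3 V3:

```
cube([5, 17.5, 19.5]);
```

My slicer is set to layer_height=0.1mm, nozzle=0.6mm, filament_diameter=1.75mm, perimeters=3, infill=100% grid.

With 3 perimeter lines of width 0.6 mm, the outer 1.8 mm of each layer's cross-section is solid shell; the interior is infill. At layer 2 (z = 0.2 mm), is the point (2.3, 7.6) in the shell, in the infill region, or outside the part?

At z = 0.2 mm: the cube is present — its section is the full 5×17.5 rectangle. Overall, the cross-section is a single solid region. The nearest boundary edge runs (0.00, 17.50)→(0.00, 0.00); distance from the point to it = 2.30 mm. The point is inside the cross-section and 2.30 mm from the nearest boundary — more than the 1.8 mm shell width (3 × 0.6), so it's in the infill interior.

infill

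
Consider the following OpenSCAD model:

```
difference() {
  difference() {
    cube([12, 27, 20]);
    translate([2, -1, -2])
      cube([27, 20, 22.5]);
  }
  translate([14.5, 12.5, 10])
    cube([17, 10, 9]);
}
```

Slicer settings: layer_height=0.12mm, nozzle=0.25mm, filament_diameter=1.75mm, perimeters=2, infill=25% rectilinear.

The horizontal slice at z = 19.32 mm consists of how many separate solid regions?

1

At z = 19.32 mm: the cube is present — its section is the full 12×27 rectangle; the cube at (2, -1) is present — its section is the full 27×20 rectangle; Subtracting the remaining from the first: starting from the 12×27 cube, the 27×20 cube at (2, -1) partially overlaps it — only the 190.00 mm² overlap (of its 540.00 mm²) is removed, clipping the outline — 1 connected region; the cube at (14.5, 12.5) does not reach this height (z outside [10, 19]); Subtracting the remaining from the first: none of the subtracted shapes is present at this height, so that combined region is unchanged — 1 connected region. The result has 1 disconnected region.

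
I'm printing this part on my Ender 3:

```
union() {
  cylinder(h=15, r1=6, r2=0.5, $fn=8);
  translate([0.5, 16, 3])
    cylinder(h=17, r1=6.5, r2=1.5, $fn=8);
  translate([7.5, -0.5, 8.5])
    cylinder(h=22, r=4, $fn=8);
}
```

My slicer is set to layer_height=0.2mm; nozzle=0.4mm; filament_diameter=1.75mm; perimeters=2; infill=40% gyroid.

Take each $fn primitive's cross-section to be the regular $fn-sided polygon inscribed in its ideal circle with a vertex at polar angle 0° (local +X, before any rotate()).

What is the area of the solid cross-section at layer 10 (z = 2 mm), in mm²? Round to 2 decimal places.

At z = 2 mm: the cone: at t=0.133 of its height the radius interpolates to r₁+(r₂−r₁)t = 5.267, giving a regular 8-gon of that circumradius (area = (8/2)·5.267²·sin(360°/8) = 78.45 mm²); the cone at (0.5, 16) is absent (z outside [3, 20]); the cylinder at (7.5, -0.5) is absent (z outside [8.5, 30.5]); Combining (union): only the cone is present, so the union is just that shape — area = 78.45 mm². Overall, the cross-section is a single solid region. Net area = 78.45 mm².

78.45 mm²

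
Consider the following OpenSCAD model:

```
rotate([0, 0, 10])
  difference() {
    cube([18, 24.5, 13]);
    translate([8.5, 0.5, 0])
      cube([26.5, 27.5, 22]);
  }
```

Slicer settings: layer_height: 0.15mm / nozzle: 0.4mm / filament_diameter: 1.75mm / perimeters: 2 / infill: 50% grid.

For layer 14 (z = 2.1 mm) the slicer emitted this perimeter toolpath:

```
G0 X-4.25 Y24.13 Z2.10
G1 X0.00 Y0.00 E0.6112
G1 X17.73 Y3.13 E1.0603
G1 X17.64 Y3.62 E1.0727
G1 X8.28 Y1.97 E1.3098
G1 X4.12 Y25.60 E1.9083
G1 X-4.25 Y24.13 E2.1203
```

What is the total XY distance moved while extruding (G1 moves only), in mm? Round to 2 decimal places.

85.00 mm

Sum the Euclidean lengths of each G1 segment: total = 85.00 mm.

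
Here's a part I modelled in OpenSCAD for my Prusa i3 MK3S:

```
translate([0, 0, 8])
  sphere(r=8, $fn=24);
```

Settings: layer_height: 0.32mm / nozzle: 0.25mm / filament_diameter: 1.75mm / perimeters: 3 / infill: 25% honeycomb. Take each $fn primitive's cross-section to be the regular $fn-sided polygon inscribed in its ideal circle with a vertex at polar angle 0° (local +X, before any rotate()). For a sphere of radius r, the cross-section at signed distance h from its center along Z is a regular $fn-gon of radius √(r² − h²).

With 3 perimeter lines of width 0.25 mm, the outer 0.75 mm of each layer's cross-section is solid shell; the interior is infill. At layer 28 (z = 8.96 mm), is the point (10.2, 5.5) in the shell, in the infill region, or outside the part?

At z = 8.96 mm: the r=8 sphere slices to a regular 24-gon of circumradius 7.942 (√(r²−h²) with h=0.96 from center). Overall, the cross-section is a single solid region. The nearest boundary edge runs (7.67, 2.06)→(6.88, 3.97); distance from the point to it = 3.66 mm. The point is not inside any of the regions above, so it lies outside the cross-section (3.66 mm from the nearest boundary).

outside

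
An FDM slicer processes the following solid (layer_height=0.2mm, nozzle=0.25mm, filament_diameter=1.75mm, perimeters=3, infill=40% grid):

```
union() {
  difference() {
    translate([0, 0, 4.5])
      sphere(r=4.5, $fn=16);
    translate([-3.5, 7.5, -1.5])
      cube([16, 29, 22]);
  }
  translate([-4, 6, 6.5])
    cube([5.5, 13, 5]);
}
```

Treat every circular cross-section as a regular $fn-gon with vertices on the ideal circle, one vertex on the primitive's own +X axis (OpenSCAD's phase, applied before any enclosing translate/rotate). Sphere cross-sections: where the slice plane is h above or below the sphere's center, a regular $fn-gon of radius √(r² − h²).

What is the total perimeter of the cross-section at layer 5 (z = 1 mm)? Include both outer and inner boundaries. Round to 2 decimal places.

At z = 1 mm: the r=4.5 sphere slices to a regular 16-gon of circumradius 2.828 (√(r²−h²) with h=3.5 from center) (perimeter = 2·16·2.828·sin(180°/16) = 17.66 mm); the cube at (-3.5, 7.5) is present — its section is the full 16×29 rectangle (perimeter 90.00 mm); After the difference (first − rest): starting from the r=4.5 sphere, the 16×29 cube at (-3.5, 7.5) misses the remaining region (no effect) — boundary = 17.66 mm; the cube at (-4, 6) is not intersected at this z (z outside [6.5, 11.5]); Combining (union): only that combined region is present, so the union is just that shape — boundary = 17.66 mm. Overall, the cross-section is a single solid region. Total boundary length (outer) = 17.66 mm.

17.66 mm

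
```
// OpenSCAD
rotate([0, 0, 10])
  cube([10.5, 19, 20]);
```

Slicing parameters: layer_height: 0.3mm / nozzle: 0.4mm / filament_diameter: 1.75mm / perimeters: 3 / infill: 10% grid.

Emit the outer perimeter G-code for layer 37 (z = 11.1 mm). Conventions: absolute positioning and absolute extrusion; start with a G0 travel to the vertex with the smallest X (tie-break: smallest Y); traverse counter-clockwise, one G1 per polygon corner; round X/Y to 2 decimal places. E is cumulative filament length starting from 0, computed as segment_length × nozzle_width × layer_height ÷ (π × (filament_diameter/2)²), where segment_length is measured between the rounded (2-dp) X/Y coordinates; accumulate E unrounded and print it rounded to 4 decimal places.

G0 X-3.30 Y18.71 Z11.10
G1 X0.00 Y0.00 E0.9479
G1 X10.34 Y1.82 E1.4716
G1 X7.04 Y20.53 E2.4195
G1 X-3.30 Y18.71 E2.9433

At z = 11.1 mm: the cube (footprint 10.5×19) is included at this height; (rotated 10° about Z; rotation is an isometry so areas/perimeters/island counts are preserved). The outline is a single polygon with 4 vertices. Extrusion per mm of travel: 0.4 × 0.3 / (π × 0.875²) = 0.049890. Accumulating E over each segment gives final E = 2.9433.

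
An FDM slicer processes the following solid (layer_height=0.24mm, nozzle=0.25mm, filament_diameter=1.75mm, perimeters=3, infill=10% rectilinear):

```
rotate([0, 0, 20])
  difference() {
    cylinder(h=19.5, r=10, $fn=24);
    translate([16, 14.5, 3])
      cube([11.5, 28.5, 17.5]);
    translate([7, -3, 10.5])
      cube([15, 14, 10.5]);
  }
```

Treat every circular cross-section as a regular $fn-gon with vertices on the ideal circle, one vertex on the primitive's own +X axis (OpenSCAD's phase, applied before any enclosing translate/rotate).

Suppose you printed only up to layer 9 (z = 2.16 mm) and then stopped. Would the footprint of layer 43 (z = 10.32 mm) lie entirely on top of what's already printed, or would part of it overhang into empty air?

Compare the two slices. At z = 2.16: the r=10 cylinder contributes a regular 24-gon of circumradius 10 (area = (24/2)·10.000²·sin(360°/24) = 310.58 mm²); the cube at (16, 14.5) does not reach this height (z outside [3, 20.5]); the cube at (7, -3) is absent (z outside [10.5, 21]); Subtracting the remaining from the first: none of the subtracted shapes is present at this height, so the r=10 cylinder is unchanged — area = 310.58 mm²; (whole slice rotated 20° about Z — lengths, areas and connectivity unchanged). At z = 10.32: the r=10 cylinder contributes a regular 24-gon of circumradius 10 (area = (24/2)·10.000²·sin(360°/24) = 310.58 mm²); the 11.5×28.5 cube at (16, 14.5) contributes its full rectangle (area 327.75 mm²); the cube at (7, -3) is not intersected at this z (z outside [10.5, 21]); Taking the first minus the rest: starting from the r=10 cylinder (310.58 mm²), the 11.5×28.5 cube at (16, 14.5) misses the remaining region (no effect) — area = 310.58 mm²; (rotated 20° about Z; rotation is an isometry so areas/perimeters/island counts are preserved). Checking containment: the cross-section at z = 10.32 is a subset of the cross-section at z = 2.16.

entirely on top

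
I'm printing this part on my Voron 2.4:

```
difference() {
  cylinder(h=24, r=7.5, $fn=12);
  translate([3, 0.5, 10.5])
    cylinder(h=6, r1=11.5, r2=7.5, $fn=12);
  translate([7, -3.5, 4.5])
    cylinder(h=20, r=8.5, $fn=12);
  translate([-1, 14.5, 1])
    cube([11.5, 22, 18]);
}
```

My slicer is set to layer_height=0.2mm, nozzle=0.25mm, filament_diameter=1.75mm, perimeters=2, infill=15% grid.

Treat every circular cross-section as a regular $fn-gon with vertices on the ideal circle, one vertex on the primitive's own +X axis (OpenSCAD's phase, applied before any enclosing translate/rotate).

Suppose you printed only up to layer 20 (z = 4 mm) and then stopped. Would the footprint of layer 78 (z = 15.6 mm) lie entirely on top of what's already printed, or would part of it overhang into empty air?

entirely on top

Compare the two slices. At z = 4: the r=7.5 cylinder contributes a regular 12-gon of circumradius 7.5 (area = (12/2)·7.500²·sin(360°/12) = 168.75 mm²); the cone at (3, 0.5) is not intersected at this z (z outside [10.5, 16.5]); the cylinder at (7, -3.5) is absent (z outside [4.5, 24.5]); the cube at (-1, 14.5) (footprint 11.5×22) is included at this height (area 253.00 mm²); After the difference (first − rest): starting from the r=7.5 cylinder (168.75 mm²), the 11.5×22 cube at (-1, 14.5) misses the remaining region (no effect) — area = 168.75 mm². At z = 15.6: the r=7.5 cylinder contributes a regular 12-gon of circumradius 7.5 (area = (12/2)·7.500²·sin(360°/12) = 168.75 mm²); the cone at (3, 0.5) contributes a regular 12-gon of circumradius 8.100 (interpolated between r1=11.5 and r2=7.5 at t=0.850) (area = (12/2)·8.100²·sin(360°/12) = 196.83 mm²); the r=8.5 cylinder at (7, -3.5) gives a regular 12-gon of circumradius 8.5 (constant along its height) (area = (12/2)·8.500²·sin(360°/12) = 216.75 mm²); the cube at (-1, 14.5) is present — its section is the full 11.5×22 rectangle (area 253.00 mm²); Subtracting the remaining from the first: starting from the r=7.5 cylinder (168.75 mm²), the cone at (3, 0.5) partially overlaps it — only the 135.77 mm² overlap (of its 196.83 mm²) is removed, clipping the outline; the r=8.5 cylinder at (7, -3.5) partially overlaps it — only the 0.86 mm² overlap (of its 216.75 mm²) is removed, clipping the outline; the 11.5×22 cube at (-1, 14.5) misses the remaining region (no effect) — area = 32.12 mm². Checking containment: the cross-section at z = 15.6 is a subset of the cross-section at z = 4.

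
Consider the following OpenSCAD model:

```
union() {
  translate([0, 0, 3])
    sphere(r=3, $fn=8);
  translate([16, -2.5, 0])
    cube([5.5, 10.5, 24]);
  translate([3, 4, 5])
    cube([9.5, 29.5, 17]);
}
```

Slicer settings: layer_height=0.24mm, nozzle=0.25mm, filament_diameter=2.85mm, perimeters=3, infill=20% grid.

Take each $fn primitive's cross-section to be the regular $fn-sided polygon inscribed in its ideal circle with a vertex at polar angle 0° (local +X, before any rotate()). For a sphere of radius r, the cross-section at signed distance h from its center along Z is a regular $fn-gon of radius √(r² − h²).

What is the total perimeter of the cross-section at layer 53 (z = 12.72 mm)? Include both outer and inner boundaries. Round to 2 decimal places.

At z = 12.72 mm: the sphere does not reach this height (|z−center|=9.720 > r=3); the cube at (16, -2.5) (footprint 5.5×10.5) is included at this height (perimeter 32.00 mm); the cube at (3, 4) (footprint 9.5×29.5) is included at this height (perimeter 78.00 mm); Merging all regions: the 2 present regions are separate (no shared area or edge), so areas and boundary lengths simply add and each stays a separate island — boundary = 110.00 mm. Overall, the cross-section has 2 separate islands. Total boundary length (outer) = 110.00 mm.

110.00 mm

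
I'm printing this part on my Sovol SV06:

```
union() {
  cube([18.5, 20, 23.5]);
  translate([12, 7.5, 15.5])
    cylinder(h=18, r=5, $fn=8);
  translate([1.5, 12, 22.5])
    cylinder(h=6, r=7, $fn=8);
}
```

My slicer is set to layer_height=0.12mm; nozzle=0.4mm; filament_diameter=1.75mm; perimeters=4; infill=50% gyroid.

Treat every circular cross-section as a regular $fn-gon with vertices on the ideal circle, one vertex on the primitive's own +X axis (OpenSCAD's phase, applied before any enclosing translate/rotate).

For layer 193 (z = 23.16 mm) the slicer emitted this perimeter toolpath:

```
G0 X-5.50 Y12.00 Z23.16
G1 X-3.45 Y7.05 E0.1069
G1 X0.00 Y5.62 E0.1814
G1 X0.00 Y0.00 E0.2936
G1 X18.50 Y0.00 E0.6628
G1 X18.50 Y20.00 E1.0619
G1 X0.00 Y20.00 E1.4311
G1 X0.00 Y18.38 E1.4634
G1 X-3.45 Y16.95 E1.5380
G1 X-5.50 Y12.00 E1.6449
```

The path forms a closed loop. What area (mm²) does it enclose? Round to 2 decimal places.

Apply the shoelace formula to the sequence of (X, Y) vertices; enclosed area = 419.24 mm².

419.24 mm²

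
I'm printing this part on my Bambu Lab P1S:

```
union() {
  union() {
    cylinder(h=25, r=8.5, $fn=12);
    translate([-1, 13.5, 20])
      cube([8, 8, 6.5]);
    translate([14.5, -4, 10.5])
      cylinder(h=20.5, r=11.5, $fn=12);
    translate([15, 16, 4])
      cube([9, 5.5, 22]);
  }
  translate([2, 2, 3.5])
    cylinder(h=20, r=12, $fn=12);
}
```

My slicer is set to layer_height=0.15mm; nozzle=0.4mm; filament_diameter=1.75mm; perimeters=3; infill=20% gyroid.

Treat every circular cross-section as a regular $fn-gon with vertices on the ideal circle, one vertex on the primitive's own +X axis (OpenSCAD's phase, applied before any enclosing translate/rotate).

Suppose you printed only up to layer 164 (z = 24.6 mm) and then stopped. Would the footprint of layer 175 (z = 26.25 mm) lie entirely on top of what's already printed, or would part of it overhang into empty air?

Compare the two slices. At z = 24.6: the cylinder: section is a regular 12-gon, circumradius r=8.5 (area = (12/2)·8.500²·sin(360°/12) = 216.75 mm²); the cube at (-1, 13.5) (footprint 8×8) is included at this height (area 64.00 mm²); the r=11.5 cylinder at (14.5, -4) contributes a regular 12-gon of circumradius 11.5 (area = (12/2)·11.500²·sin(360°/12) = 396.75 mm²); the 9×5.5 cube at (15, 16) contributes its full rectangle (area 49.50 mm²); Combining (union): the regions partially overlap — summed areas 727.00 mm² minus the doubly-counted overlap 37.76 mm² gives 689.24 mm² — area = 689.24 mm²; the cylinder at (2, 2) is absent (z outside [3.5, 23.5]); Taking the union: only the result so far is present, so the union is just that shape — area = 689.24 mm². At z = 26.25: the cylinder is absent (z outside [0, 25]); the 8×8 cube at (-1, 13.5) contributes its full rectangle (area 64.00 mm²); the r=11.5 cylinder at (14.5, -4) gives a regular 12-gon of circumradius 11.5 (constant along its height) (area = (12/2)·11.500²·sin(360°/12) = 396.75 mm²); the cube at (15, 16) is absent (z outside [4, 26]); Taking the union: the 2 present regions are separate (no shared area or edge), so areas and boundary lengths simply add and each stays a separate island — area = 460.75 mm²; the cylinder at (2, 2) does not reach this height (z outside [3.5, 23.5]); Combining (union): only that combined region is present, so the union is just that shape — area = 460.75 mm². Checking containment: the cross-section at z = 26.25 is a subset of the cross-section at z = 24.6.

entirely on top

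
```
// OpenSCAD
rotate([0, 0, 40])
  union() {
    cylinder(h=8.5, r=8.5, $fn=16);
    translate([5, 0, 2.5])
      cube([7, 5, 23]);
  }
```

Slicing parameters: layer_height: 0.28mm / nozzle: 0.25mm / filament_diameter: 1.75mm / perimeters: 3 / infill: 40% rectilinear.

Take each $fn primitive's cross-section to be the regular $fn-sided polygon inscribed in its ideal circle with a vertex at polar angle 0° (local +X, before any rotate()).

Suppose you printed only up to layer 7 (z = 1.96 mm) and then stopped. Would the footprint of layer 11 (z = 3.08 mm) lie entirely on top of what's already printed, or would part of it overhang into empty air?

Compare the two slices. At z = 1.96: the r=8.5 cylinder contributes a regular 16-gon of circumradius 8.5 (area = (16/2)·8.500²·sin(360°/16) = 221.19 mm²); the cube at (5, 0) does not reach this height (z outside [2.5, 25.5]); Merging all regions: only the r=8.5 cylinder is present, so the union is just that shape — area = 221.19 mm²; (rotated 40° about Z; rotation is an isometry so areas/perimeters/island counts are preserved). At z = 3.08: the cylinder: section is a regular 16-gon, circumradius r=8.5 (area = (16/2)·8.500²·sin(360°/16) = 221.19 mm²); the cube at (5, 0) is present — its section is the full 7×5 rectangle (area 35.00 mm²); Merging all regions: the regions partially overlap — summed areas 256.19 mm² minus the doubly-counted overlap 14.30 mm² gives 241.89 mm² — area = 241.89 mm²; (rotated 40° about Z; rotation is an isometry so areas/perimeters/island counts are preserved). Checking containment: at z = 3.08 the cross-section extends beyond the z = 1.96 cross-section by about 20.70 mm².

part overhangs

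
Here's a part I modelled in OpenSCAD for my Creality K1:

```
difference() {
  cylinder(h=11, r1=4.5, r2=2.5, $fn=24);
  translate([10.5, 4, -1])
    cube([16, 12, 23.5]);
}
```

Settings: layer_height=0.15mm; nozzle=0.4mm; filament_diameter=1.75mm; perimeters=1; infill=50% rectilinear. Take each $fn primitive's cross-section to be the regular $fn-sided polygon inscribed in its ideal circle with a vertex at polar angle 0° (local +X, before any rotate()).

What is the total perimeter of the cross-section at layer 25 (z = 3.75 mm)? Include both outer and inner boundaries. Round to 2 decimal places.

At z = 3.75 mm: the cone contributes a regular 24-gon of circumradius 3.818 (interpolated between r1=4.5 and r2=2.5 at t=0.341) (perimeter = 2·24·3.818·sin(180°/24) = 23.92 mm); the 16×12 cube at (10.5, 4) contributes its full rectangle (perimeter 56.00 mm); Subtracting the remaining from the first: starting from the cone, the 16×12 cube at (10.5, 4) misses the remaining region (no effect) — boundary = 23.92 mm. Overall, the cross-section is a single solid region. Total boundary length (outer) = 23.92 mm.

23.92 mm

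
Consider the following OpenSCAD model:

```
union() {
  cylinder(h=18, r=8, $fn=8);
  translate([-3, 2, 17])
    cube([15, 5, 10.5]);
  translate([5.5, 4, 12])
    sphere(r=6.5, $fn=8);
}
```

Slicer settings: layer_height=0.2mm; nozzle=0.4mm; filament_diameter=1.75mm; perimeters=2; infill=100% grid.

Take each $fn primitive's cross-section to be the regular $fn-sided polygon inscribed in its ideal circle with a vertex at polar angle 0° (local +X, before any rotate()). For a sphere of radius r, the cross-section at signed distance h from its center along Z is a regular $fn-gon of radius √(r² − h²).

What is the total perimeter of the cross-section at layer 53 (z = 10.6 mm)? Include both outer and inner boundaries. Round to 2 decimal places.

58.90 mm

At z = 10.6 mm: the r=8 cylinder contributes a regular 8-gon of circumradius 8 (perimeter = 2·8·8.000·sin(180°/8) = 48.98 mm); the cube at (-3, 2) is absent (z outside [17, 27.5]); the r=6.5 sphere at (5.5, 4) contributes a regular 8-gon of circumradius √(6.5²−1.4²) = 6.347 (perimeter = 2·8·6.347·sin(180°/8) = 38.86 mm); Combining (union): the regions partially overlap (shared area 56.08 mm²), so the edge portions inside another operand are dropped and the merged outline is re-measured after clipping — boundary = 58.90 mm. Overall, the cross-section is a single solid region. Total boundary length (outer) = 58.90 mm.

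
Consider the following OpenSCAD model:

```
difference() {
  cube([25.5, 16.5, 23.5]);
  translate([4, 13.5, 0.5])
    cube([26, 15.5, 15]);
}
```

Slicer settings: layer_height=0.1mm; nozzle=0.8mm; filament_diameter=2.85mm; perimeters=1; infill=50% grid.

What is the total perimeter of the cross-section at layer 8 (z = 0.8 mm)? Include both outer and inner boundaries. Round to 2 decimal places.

At z = 0.8 mm: the 25.5×16.5 cube contributes its full rectangle (perimeter 84.00 mm); the 26×15.5 cube at (4, 13.5) contributes its full rectangle (perimeter 83.00 mm); After the difference (first − rest): starting from the 25.5×16.5 cube, the 26×15.5 cube at (4, 13.5) partially overlaps it — only the 64.50 mm² overlap (of its 403.00 mm²) is removed, clipping the outline — boundary = 84.00 mm. Overall, the cross-section is a single solid region. Total boundary length (outer) = 84.00 mm.

84.00 mm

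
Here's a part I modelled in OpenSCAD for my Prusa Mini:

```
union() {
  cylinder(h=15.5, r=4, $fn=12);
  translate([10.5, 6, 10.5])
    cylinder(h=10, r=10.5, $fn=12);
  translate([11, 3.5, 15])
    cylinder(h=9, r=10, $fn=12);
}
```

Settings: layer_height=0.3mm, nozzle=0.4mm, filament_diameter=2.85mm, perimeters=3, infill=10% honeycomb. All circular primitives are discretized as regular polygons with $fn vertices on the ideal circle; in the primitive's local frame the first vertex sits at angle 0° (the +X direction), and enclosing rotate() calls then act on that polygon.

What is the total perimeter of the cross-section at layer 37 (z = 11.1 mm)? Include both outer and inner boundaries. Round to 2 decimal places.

At z = 11.1 mm: the r=4 cylinder contributes a regular 12-gon of circumradius 4 (perimeter = 2·12·4.000·sin(180°/12) = 24.85 mm); the r=10.5 cylinder at (10.5, 6) gives a regular 12-gon of circumradius 10.5 (constant along its height) (perimeter = 2·12·10.500·sin(180°/12) = 65.22 mm); the cylinder at (11, 3.5) is not intersected at this z (z outside [15, 24]); Merging all regions: the regions partially overlap (shared area 8.89 mm²), so the edge portions inside another operand are dropped and the merged outline is re-measured after clipping — boundary = 76.63 mm. Overall, the cross-section is a single solid region. Total boundary length (outer) = 76.63 mm.

76.63 mm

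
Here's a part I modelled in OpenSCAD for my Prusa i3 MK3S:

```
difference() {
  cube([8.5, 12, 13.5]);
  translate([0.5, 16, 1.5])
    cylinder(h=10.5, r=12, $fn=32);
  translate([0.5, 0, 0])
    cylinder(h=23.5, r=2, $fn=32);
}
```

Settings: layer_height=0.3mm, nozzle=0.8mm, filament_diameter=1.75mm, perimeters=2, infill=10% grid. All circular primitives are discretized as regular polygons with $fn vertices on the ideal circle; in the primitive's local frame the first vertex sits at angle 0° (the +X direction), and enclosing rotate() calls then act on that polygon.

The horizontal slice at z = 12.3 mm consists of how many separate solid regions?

At z = 12.3 mm: the cube is present — its section is the full 8.5×12 rectangle; the cylinder at (0.5, 16) is not intersected at this z (z outside [1.5, 12]); the r=2 cylinder at (0.5, 0) gives a regular 32-gon of circumradius 2 (constant along its height); After the difference (first − rest): starting from the 8.5×12 cube, the r=2 cylinder at (0.5, 0) partially overlaps it — only the 4.11 mm² overlap (of its 12.49 mm²) is removed, clipping the outline — 1 connected region. The result has 1 disconnected region.

1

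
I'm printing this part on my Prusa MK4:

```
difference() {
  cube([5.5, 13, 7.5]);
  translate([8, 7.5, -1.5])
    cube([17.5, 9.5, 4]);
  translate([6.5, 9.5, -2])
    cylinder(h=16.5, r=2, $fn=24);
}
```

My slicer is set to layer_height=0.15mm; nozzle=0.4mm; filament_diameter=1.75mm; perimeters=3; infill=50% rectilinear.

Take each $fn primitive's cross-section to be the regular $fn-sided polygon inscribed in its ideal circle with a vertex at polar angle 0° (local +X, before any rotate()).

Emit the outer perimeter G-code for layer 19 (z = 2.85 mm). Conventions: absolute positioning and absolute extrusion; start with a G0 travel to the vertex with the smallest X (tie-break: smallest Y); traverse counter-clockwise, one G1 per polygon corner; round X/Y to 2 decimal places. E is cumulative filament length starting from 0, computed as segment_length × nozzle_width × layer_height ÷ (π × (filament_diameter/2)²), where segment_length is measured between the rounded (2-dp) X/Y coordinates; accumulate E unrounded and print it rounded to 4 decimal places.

At z = 2.85 mm: the 5.5×13 cube contributes its full rectangle; the cube at (8, 7.5) is not intersected at this z (z outside [-1.5, 2.5]); the r=2 cylinder at (6.5, 9.5) gives a regular 24-gon of circumradius 2 (constant along its height); Subtracting the remaining from the first: starting from the 5.5×13 cube, the r=2 cylinder at (6.5, 9.5) partially overlaps it — only the 2.41 mm² overlap (of its 12.42 mm²) is removed, clipping the outline — 1 connected region. The outline is a single polygon with 13 vertices. Extrusion per mm of travel: 0.4 × 0.15 / (π × 0.875²) = 0.024945. Accumulating E over each segment gives final E = 0.9407.

G0 X0.00 Y0.00 Z2.85
G1 X5.50 Y0.00 E0.1372
G1 X5.50 Y7.77 E0.3310
G1 X5.09 Y8.09 E0.3440
G1 X4.77 Y8.50 E0.3570
G1 X4.57 Y8.98 E0.3699
G1 X4.50 Y9.50 E0.3830
G1 X4.57 Y10.02 E0.3961
G1 X4.77 Y10.50 E0.4091
G1 X5.09 Y10.91 E0.4221
G1 X5.50 Y11.23 E0.4350
G1 X5.50 Y13.00 E0.4792
G1 X0.00 Y13.00 E0.6164
G1 X0.00 Y0.00 E0.9407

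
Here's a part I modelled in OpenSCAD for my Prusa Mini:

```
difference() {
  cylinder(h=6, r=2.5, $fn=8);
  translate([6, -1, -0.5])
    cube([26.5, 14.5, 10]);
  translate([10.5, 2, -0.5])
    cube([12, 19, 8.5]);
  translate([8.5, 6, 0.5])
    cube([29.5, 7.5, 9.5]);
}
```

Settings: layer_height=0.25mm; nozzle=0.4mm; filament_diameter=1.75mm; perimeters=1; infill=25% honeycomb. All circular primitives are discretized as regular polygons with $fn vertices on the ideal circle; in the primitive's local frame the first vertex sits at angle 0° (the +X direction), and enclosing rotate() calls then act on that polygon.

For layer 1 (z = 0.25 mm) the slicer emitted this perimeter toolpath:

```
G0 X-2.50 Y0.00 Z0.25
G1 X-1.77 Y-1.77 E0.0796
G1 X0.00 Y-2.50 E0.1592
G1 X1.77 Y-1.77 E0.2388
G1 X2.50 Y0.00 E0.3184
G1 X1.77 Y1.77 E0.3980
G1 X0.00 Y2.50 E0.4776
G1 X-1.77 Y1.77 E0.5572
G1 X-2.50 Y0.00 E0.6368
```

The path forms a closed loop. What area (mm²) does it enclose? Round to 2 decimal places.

17.70 mm²

Apply the shoelace formula to the sequence of (X, Y) vertices; enclosed area = 17.70 mm².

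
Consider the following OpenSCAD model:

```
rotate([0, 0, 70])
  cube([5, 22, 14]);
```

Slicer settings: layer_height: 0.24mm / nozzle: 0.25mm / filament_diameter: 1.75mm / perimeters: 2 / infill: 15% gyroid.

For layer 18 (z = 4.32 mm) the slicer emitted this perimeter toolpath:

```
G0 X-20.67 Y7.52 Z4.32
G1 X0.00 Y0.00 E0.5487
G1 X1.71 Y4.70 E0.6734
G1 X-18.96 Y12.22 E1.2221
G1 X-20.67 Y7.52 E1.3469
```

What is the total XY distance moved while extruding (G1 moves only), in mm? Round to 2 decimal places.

Sum the Euclidean lengths of each G1 segment: total = 53.99 mm.

53.99 mm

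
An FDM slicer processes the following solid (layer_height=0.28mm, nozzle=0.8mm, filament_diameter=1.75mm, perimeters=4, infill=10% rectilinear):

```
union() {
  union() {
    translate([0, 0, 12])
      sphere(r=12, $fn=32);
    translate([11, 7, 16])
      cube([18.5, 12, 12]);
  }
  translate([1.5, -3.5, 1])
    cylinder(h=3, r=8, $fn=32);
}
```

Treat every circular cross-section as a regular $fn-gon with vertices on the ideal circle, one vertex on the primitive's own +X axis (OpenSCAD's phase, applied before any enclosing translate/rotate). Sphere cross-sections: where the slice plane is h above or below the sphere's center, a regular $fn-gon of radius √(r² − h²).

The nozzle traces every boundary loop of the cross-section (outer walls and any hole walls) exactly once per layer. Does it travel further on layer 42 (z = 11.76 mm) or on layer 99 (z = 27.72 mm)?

Layer 42 (z = 11.76): the r=12 sphere contributes a regular 32-gon of circumradius √(12²−0.24²) = 11.998 (perimeter = 2·32·11.998·sin(180°/32) = 75.26 mm); the cube at (11, 7) does not reach this height (z outside [16, 28]); Taking the union: only the r=12 sphere is present, so the union is just that shape — boundary = 75.26 mm; the cylinder at (1.5, -3.5) does not reach this height (z outside [1, 4]); Merging all regions: only the result so far is present, so the union is just that shape — boundary = 75.26 mm. So its perimeter = 75.26 mm. Layer 99 (z = 27.72): the sphere does not reach this height (|z−center|=15.720 > r=12); the 18.5×12 cube at (11, 7) contributes its full rectangle (perimeter 61.00 mm); Combining (union): only the 18.5×12 cube at (11, 7) is present, so the union is just that shape — boundary = 61.00 mm; the cylinder at (1.5, -3.5) does not reach this height (z outside [1, 4]); Taking the union: only that combined region is present, so the union is just that shape — boundary = 61.00 mm. So its perimeter = 61.00 mm. Layer 42 is larger (75.26 vs 61.00 mm).

layer 42 (z = 11.76 mm)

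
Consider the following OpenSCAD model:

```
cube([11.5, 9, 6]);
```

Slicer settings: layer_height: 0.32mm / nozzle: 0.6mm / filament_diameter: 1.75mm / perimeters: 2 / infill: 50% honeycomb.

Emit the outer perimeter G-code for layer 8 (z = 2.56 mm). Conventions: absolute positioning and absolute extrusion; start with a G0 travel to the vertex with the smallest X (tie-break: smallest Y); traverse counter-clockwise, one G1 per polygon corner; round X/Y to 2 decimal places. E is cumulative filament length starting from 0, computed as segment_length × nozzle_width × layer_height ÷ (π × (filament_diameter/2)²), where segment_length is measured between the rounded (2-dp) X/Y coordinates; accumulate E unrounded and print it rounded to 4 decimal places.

At z = 2.56 mm: the cube (footprint 11.5×9) is included at this height. The outline is a single polygon with 4 vertices. Extrusion per mm of travel: 0.6 × 0.32 / (π × 0.875²) = 0.079824. Accumulating E over each segment gives final E = 3.2728.

G0 X0.00 Y0.00 Z2.56
G1 X11.50 Y0.00 E0.9180
G1 X11.50 Y9.00 E1.6364
G1 X0.00 Y9.00 E2.5544
G1 X0.00 Y0.00 E3.2728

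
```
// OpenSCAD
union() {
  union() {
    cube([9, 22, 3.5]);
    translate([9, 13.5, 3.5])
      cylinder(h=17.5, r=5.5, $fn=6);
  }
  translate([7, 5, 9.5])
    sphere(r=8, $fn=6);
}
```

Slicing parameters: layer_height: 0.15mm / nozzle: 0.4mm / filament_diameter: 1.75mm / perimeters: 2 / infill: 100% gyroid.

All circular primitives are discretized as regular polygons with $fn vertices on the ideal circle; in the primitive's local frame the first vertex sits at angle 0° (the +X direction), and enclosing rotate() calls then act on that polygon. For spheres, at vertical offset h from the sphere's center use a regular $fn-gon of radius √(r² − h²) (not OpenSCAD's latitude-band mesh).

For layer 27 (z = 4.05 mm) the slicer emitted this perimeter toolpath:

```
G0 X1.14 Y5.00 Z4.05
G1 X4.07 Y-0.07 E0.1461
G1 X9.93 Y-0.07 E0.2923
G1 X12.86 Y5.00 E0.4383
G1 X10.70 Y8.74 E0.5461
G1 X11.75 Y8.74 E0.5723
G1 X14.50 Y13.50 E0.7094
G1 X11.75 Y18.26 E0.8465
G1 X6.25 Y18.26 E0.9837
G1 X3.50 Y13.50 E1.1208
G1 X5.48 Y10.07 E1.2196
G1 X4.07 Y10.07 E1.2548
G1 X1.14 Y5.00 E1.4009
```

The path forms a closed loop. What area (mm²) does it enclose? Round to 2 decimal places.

161.76 mm²

Apply the shoelace formula to the sequence of (X, Y) vertices; enclosed area = 161.76 mm².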